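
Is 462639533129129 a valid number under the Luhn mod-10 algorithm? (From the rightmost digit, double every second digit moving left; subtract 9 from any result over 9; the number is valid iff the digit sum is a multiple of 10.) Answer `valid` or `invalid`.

From the right, keep odd positions and double even positions (subtract 9 from any doubled value over 9):
  doubled (positions 2,4,...): 4 9 2 6 9 3 3 → sum 36
  kept (positions 1,3,...): 9 1 2 3 5 3 2 4 → sum 29
Total = 65.
65 mod 10 = 5, so the number is invalid.

invalid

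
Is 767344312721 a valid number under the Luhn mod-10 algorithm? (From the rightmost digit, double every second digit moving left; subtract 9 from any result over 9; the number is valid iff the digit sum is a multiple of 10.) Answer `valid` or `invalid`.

From the right, keep odd positions and double even positions (subtract 9 from any doubled value over 9):
  doubled (positions 2,4,...): 4 4 6 8 5 5 → sum 32
  kept (positions 1,3,...): 1 7 1 4 3 6 → sum 22
Total = 54.
54 mod 10 = 4, so the number is invalid.

invalid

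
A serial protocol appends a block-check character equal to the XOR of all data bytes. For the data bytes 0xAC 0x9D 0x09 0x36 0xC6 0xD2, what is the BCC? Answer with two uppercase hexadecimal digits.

XOR the bytes together:
  start with 0xAC
  0xAC ⊕ 0x9D = 0x31
  0x31 ⊕ 0x09 = 0x38
  0x38 ⊕ 0x36 = 0x0E
  0x0E ⊕ 0xC6 = 0xC8
  0xC8 ⊕ 0xD2 = 0x1A

1A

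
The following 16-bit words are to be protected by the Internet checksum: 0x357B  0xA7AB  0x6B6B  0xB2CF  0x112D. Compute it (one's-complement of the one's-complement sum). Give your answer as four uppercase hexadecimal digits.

F370

One's-complement addition (fold any carry out of bit 15 back into bit 0):
  0x357B + 0xA7AB = 0x0DD26
  0xDD26 + 0x6B6B = 0x14891 → wrap carry → 0x4892
  0x4892 + 0xB2CF = 0x0FB61
  0xFB61 + 0x112D = 0x10C8E → wrap carry → 0x0C8F
One's-complement sum = 0x0C8F.
Checksum = ~0x0C8F & 0xFFFF = 0xF370.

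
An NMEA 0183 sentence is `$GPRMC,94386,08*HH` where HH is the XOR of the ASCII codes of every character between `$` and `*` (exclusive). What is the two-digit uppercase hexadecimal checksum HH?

73

XOR the ASCII codes of the payload characters:
  'G' = 0x47 → acc = 0x47
  'P' = 0x50 → acc = 0x17
  'R' = 0x52 → acc = 0x45
  'M' = 0x4D → acc = 0x08
  'C' = 0x43 → acc = 0x4B
  ',' = 0x2C → acc = 0x67
  '9' = 0x39 → acc = 0x5E
  '4' = 0x34 → acc = 0x6A
  '3' = 0x33 → acc = 0x59
  '8' = 0x38 → acc = 0x61
  '6' = 0x36 → acc = 0x57
  ',' = 0x2C → acc = 0x7B
  '0' = 0x30 → acc = 0x4B
  '8' = 0x38 → acc = 0x73
Checksum = 0x73.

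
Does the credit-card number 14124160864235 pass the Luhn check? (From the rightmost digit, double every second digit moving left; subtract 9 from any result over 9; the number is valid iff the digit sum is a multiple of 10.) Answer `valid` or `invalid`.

From the right, keep odd positions and double even positions (subtract 9 from any doubled value over 9):
  doubled (positions 2,4,...): 6 8 7 3 8 2 2 → sum 36
  kept (positions 1,3,...): 5 2 6 0 1 2 4 → sum 20
Total = 56.
56 mod 10 = 6, so the number is invalid.

invalid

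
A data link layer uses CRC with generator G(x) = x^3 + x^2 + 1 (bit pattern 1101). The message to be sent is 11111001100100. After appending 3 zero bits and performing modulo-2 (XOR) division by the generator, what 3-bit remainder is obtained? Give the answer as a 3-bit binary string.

Append 3 zeros: 11111001100100000. Divide by 1101 (XOR where the leading bit is 1):
  pos 0: 1111 XOR 1101 = 0010
  pos 2: 1010 XOR 1101 = 0111
  pos 3: 1110 XOR 1101 = 0011
  pos 5: 1111 XOR 1101 = 0010
  pos 7: 1000 XOR 1101 = 0101
  pos 8: 1011 XOR 1101 = 0110
  pos 9: 1100 XOR 1101 = 0001
  pos 12: 1000 XOR 1101 = 0101
  pos 13: 1010 XOR 1101 = 0111
Remainder (last 3 bits) = 111. This is the CRC / FCS.

111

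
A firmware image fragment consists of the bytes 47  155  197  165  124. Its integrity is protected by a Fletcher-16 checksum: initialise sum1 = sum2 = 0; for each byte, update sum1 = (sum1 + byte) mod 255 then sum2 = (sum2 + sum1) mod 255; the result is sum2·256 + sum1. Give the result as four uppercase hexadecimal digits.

73B2

Running sums (mod 255):
  after byte 0 (47): sum1=47, sum2=47
  after byte 1 (155): sum1=202, sum2=249
  after byte 2 (197): sum1=144, sum2=138
  after byte 3 (165): sum1=54, sum2=192
  after byte 4 (124): sum1=178, sum2=115
Checksum = sum2·256 + sum1 = 115·256 + 178 = 29618 = 0x73B2.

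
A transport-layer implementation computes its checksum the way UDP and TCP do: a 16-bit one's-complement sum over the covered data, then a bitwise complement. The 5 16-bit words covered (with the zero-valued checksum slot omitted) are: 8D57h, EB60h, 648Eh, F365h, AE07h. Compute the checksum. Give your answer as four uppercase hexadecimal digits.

814B

One's-complement addition (fold any carry out of bit 15 back into bit 0):
  0x8D57 + 0xEB60 = 0x178B7 → wrap carry → 0x78B8
  0x78B8 + 0x648E = 0x0DD46
  0xDD46 + 0xF365 = 0x1D0AB → wrap carry → 0xD0AC
  0xD0AC + 0xAE07 = 0x17EB3 → wrap carry → 0x7EB4
One's-complement sum = 0x7EB4.
Checksum = ~0x7EB4 & 0xFFFF = 0x814B.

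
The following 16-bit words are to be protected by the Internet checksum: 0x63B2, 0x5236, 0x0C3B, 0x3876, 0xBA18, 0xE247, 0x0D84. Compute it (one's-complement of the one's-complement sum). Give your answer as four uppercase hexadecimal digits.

One's-complement addition (fold any carry out of bit 15 back into bit 0):
  0x63B2 + 0x5236 = 0x0B5E8
  0xB5E8 + 0x0C3B = 0x0C223
  0xC223 + 0x3876 = 0x0FA99
  0xFA99 + 0xBA18 = 0x1B4B1 → wrap carry → 0xB4B2
  0xB4B2 + 0xE247 = 0x196F9 → wrap carry → 0x96FA
  0x96FA + 0x0D84 = 0x0A47E
One's-complement sum = 0xA47E.
Checksum = ~0xA47E & 0xFFFF = 0x5B81.

5B81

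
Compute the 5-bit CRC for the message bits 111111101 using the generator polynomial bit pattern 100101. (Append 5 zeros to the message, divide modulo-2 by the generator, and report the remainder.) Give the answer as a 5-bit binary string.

00010

Append 5 zeros: 11111110100000. Divide by 100101 (XOR where the leading bit is 1):
  pos 0: 111111 XOR 100101 = 011010
  pos 1: 110101 XOR 100101 = 010000
  pos 2: 100000 XOR 100101 = 000101
  pos 5: 101100 XOR 100101 = 001001
  pos 7: 100100 XOR 100101 = 000001
Remainder (last 5 bits) = 00010. This is the CRC / FCS.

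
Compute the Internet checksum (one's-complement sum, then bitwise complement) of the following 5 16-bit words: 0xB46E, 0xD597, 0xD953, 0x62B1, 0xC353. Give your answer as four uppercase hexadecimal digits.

One's-complement addition (fold any carry out of bit 15 back into bit 0):
  0xB46E + 0xD597 = 0x18A05 → wrap carry → 0x8A06
  0x8A06 + 0xD953 = 0x16359 → wrap carry → 0x635A
  0x635A + 0x62B1 = 0x0C60B
  0xC60B + 0xC353 = 0x1895E → wrap carry → 0x895F
One's-complement sum = 0x895F.
Checksum = ~0x895F & 0xFFFF = 0x76A0.

76A0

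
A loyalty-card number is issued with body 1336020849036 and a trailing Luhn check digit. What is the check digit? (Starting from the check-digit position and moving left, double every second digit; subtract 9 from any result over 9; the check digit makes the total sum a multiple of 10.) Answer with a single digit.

0

Partial digits right→left: 6 3 0 9 4 8 0 2 0 6 3 3 1
Double every second digit counting from the check-digit position (so the 1st, 3rd, 5th, ... of the partial from the right).
  doubled (with −9 where >9): 3 0 8 0 0 6 2 → sum 19
  kept as-is: 3 9 8 2 6 3 → sum 31
Total = 19 + 31 = 50.
Check digit = (10 − (50 mod 10)) mod 10 = 0.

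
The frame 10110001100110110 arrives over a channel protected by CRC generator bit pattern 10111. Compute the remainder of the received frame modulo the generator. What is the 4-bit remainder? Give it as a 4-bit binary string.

Modulo-2 division of 10110001100110110 by 10111:
  pos 0: 10110 XOR 10111 = 00001
  pos 4: 10011 XOR 10111 = 00100
  pos 6: 10000 XOR 10111 = 00111
  pos 8: 11111 XOR 10111 = 01000
  pos 9: 10000 XOR 10111 = 00111
  pos 11: 11111 XOR 10111 = 01000
  pos 12: 10000 XOR 10111 = 00111
Remainder = 0111 (nonzero — an error is detected).

0111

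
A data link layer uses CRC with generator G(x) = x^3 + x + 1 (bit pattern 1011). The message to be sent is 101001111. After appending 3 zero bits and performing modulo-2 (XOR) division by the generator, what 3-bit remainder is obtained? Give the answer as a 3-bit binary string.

101

Append 3 zeros: 101001111000. Divide by 1011 (XOR where the leading bit is 1):
  pos 0: 1010 XOR 1011 = 0001
  pos 3: 1011 XOR 1011 = 0000
  pos 7: 1100 XOR 1011 = 0111
  pos 8: 1110 XOR 1011 = 0101
Remainder (last 3 bits) = 101. This is the CRC / FCS.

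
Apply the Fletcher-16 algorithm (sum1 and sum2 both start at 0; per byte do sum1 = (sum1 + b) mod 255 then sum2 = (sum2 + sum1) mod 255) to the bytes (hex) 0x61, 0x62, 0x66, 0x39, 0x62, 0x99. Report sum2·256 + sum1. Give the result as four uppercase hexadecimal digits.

D75F

Running sums (mod 255):
  after byte 0 (0x61): sum1=97, sum2=97
  after byte 1 (0x62): sum1=195, sum2=37
  after byte 2 (0x66): sum1=42, sum2=79
  after byte 3 (0x39): sum1=99, sum2=178
  after byte 4 (0x62): sum1=197, sum2=120
  after byte 5 (0x99): sum1=95, sum2=215
Checksum = sum2·256 + sum1 = 215·256 + 95 = 55135 = 0xD75F.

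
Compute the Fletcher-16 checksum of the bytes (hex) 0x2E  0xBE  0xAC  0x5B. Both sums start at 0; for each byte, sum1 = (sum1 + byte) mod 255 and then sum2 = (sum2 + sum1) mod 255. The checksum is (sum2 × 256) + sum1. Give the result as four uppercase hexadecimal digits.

A9F4

Running sums (mod 255):
  after byte 0 (0x2E): sum1=46, sum2=46
  after byte 1 (0xBE): sum1=236, sum2=27
  after byte 2 (0xAC): sum1=153, sum2=180
  after byte 3 (0x5B): sum1=244, sum2=169
Checksum = sum2·256 + sum1 = 169·256 + 244 = 43508 = 0xA9F4.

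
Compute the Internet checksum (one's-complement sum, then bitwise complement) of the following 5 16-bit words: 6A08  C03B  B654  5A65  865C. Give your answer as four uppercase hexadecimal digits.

3EA5

One's-complement addition (fold any carry out of bit 15 back into bit 0):
  0x6A08 + 0xC03B = 0x12A43 → wrap carry → 0x2A44
  0x2A44 + 0xB654 = 0x0E098
  0xE098 + 0x5A65 = 0x13AFD → wrap carry → 0x3AFE
  0x3AFE + 0x865C = 0x0C15A
One's-complement sum = 0xC15A.
Checksum = ~0xC15A & 0xFFFF = 0x3EA5.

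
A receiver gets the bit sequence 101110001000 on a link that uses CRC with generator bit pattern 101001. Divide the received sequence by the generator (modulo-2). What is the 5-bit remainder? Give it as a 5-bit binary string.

01101

Modulo-2 division of 101110001000 by 101001:
  pos 0: 101110 XOR 101001 = 000111
  pos 3: 111001 XOR 101001 = 010000
  pos 4: 100000 XOR 101001 = 001001
  pos 6: 100100 XOR 101001 = 001101
Remainder = 01101 (nonzero — an error is detected).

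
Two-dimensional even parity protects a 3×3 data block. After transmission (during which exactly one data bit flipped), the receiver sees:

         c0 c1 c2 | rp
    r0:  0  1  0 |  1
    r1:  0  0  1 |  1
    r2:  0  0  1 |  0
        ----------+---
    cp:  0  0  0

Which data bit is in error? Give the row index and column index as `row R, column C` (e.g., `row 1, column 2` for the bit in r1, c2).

Recompute each row's even parity and compare to rp:
  r0: data parity 1, sent rp 1 → ok
  r1: data parity 1, sent rp 1 → ok
  r2: data parity 1, sent rp 0 → mismatch
Recompute each column's even parity and compare to cp:
  c0: data parity 0, sent cp 0 → ok
  c1: data parity 1, sent cp 0 → mismatch
  c2: data parity 0, sent cp 0 → ok
Exactly one row (r2) and one column (c1) fail → the flipped bit is at their intersection.

row 2, column 1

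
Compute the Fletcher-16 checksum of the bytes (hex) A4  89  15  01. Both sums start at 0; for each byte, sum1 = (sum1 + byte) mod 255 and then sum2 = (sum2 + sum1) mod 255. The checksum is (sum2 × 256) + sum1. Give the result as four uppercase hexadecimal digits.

Running sums (mod 255):
  after byte 0 (A4): sum1=164, sum2=164
  after byte 1 (89): sum1=46, sum2=210
  after byte 2 (15): sum1=67, sum2=22
  after byte 3 (01): sum1=68, sum2=90
Checksum = sum2·256 + sum1 = 90·256 + 68 = 23108 = 0x5A44.

5A44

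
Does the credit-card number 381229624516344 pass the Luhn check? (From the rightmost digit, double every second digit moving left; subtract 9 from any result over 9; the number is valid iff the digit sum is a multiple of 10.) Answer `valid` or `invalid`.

valid

From the right, keep odd positions and double even positions (subtract 9 from any doubled value over 9):
  doubled (positions 2,4,...): 8 3 1 4 9 4 7 → sum 36
  kept (positions 1,3,...): 4 3 1 4 6 2 1 3 → sum 24
Total = 60.
60 mod 10 = 0, so the number is valid.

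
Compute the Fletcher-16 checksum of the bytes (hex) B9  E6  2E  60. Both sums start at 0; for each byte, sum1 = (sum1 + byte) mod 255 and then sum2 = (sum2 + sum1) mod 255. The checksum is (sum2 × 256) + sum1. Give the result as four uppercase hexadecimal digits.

582F

Running sums (mod 255):
  after byte 0 (B9): sum1=185, sum2=185
  after byte 1 (E6): sum1=160, sum2=90
  after byte 2 (2E): sum1=206, sum2=41
  after byte 3 (60): sum1=47, sum2=88
Checksum = sum2·256 + sum1 = 88·256 + 47 = 22575 = 0x582F.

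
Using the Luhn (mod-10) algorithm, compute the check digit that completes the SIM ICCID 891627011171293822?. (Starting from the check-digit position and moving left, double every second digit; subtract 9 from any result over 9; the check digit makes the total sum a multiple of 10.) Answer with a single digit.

Partial digits right→left: 2 2 8 3 9 2 1 7 1 1 1 0 7 2 6 1 9 8
Double every second digit counting from the check-digit position (so the 1st, 3rd, 5th, ... of the partial from the right).
  doubled (with −9 where >9): 4 7 9 2 2 2 5 3 9 → sum 43
  kept as-is: 2 3 2 7 1 0 2 1 8 → sum 26
Total = 43 + 26 = 69.
Check digit = (10 − (69 mod 10)) mod 10 = 1.

1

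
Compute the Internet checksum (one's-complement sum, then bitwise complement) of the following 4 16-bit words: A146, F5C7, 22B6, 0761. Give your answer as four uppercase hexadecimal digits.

3EDA

One's-complement addition (fold any carry out of bit 15 back into bit 0):
  0xA146 + 0xF5C7 = 0x1970D → wrap carry → 0x970E
  0x970E + 0x22B6 = 0x0B9C4
  0xB9C4 + 0x0761 = 0x0C125
One's-complement sum = 0xC125.
Checksum = ~0xC125 & 0xFFFF = 0x3EDA.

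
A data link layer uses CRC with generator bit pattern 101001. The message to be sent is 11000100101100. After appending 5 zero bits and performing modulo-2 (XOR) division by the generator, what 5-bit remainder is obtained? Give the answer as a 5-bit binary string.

10000

Append 5 zeros: 1100010010110000000. Divide by 101001 (XOR where the leading bit is 1):
  pos 0: 110001 XOR 101001 = 011000
  pos 1: 110000 XOR 101001 = 011001
  pos 2: 110010 XOR 101001 = 011011
  pos 3: 110111 XOR 101001 = 011110
  pos 4: 111100 XOR 101001 = 010101
  pos 5: 101011 XOR 101001 = 000010
  pos 9: 101000 XOR 101001 = 000001
Remainder (last 5 bits) = 10000. This is the CRC / FCS.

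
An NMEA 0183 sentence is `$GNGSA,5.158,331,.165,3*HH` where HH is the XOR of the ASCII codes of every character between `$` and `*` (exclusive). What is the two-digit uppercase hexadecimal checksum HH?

65

XOR the ASCII codes of the payload characters:
  'G' = 0x47 → acc = 0x47
  'N' = 0x4E → acc = 0x09
  'G' = 0x47 → acc = 0x4E
  'S' = 0x53 → acc = 0x1D
  'A' = 0x41 → acc = 0x5C
  ',' = 0x2C → acc = 0x70
  '5' = 0x35 → acc = 0x45
  '.' = 0x2E → acc = 0x6B
  '1' = 0x31 → acc = 0x5A
  '5' = 0x35 → acc = 0x6F
  '8' = 0x38 → acc = 0x57
  ',' = 0x2C → acc = 0x7B
  '3' = 0x33 → acc = 0x48
  '3' = 0x33 → acc = 0x7B
  '1' = 0x31 → acc = 0x4A
  ',' = 0x2C → acc = 0x66
  '.' = 0x2E → acc = 0x48
  '1' = 0x31 → acc = 0x79
  '6' = 0x36 → acc = 0x4F
  '5' = 0x35 → acc = 0x7A
  ',' = 0x2C → acc = 0x56
  '3' = 0x33 → acc = 0x65
Checksum = 0x65.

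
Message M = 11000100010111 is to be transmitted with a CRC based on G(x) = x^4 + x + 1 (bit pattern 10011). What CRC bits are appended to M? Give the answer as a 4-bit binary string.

0101

Append 4 zeros: 110001000101110000. Divide by 10011 (XOR where the leading bit is 1):
  pos 0: 11000 XOR 10011 = 01011
  pos 1: 10111 XOR 10011 = 00100
  pos 3: 10000 XOR 10011 = 00011
  pos 6: 11010 XOR 10011 = 01001
  pos 7: 10011 XOR 10011 = 00000
  pos 12: 11000 XOR 10011 = 01011
  pos 13: 10110 XOR 10011 = 00101
Remainder (last 4 bits) = 0101. This is the CRC / FCS.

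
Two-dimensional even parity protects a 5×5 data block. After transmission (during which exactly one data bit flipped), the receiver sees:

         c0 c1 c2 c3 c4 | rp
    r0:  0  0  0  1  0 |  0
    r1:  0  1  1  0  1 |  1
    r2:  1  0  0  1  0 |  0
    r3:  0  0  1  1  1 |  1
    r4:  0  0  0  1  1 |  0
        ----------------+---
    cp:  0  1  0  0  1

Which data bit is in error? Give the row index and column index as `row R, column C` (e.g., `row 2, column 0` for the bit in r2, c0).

row 0, column 0

Recompute each row's even parity and compare to rp:
  r0: data parity 1, sent rp 0 → mismatch
  r1: data parity 1, sent rp 1 → ok
  r2: data parity 0, sent rp 0 → ok
  r3: data parity 1, sent rp 1 → ok
  r4: data parity 0, sent rp 0 → ok
Recompute each column's even parity and compare to cp:
  c0: data parity 1, sent cp 0 → mismatch
  c1: data parity 1, sent cp 1 → ok
  c2: data parity 0, sent cp 0 → ok
  c3: data parity 0, sent cp 0 → ok
  c4: data parity 1, sent cp 1 → ok
Exactly one row (r0) and one column (c0) fail → the flipped bit is at their intersection.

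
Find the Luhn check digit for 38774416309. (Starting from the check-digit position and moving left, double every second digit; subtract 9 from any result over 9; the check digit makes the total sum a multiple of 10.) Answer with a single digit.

Partial digits right→left: 9 0 3 6 1 4 4 7 7 8 3
Double every second digit counting from the check-digit position (so the 1st, 3rd, 5th, ... of the partial from the right).
  doubled (with −9 where >9): 9 6 2 8 5 6 → sum 36
  kept as-is: 0 6 4 7 8 → sum 25
Total = 36 + 25 = 61.
Check digit = (10 − (61 mod 10)) mod 10 = 9.

9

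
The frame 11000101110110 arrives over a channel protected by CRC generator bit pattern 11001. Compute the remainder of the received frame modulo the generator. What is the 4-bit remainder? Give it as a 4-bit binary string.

Modulo-2 division of 11000101110110 by 11001:
  pos 0: 11000 XOR 11001 = 00001
  pos 4: 11011 XOR 11001 = 00010
  pos 7: 10101 XOR 11001 = 01100
  pos 8: 11001 XOR 11001 = 00000
Remainder = 0000 (zero — the frame passes the CRC check).

0000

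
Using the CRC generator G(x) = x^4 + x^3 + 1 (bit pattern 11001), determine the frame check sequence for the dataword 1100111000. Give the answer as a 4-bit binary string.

Append 4 zeros: 11001110000000. Divide by 11001 (XOR where the leading bit is 1):
  pos 0: 11001 XOR 11001 = 00000
  pos 5: 11000 XOR 11001 = 00001
  pos 9: 10000 XOR 11001 = 01001
Remainder (last 4 bits) = 1001. This is the CRC / FCS.

1001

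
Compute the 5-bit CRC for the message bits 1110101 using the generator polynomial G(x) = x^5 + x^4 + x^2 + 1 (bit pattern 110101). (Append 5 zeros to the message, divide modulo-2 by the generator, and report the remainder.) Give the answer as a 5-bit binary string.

01110

Append 5 zeros: 111010100000. Divide by 110101 (XOR where the leading bit is 1):
  pos 0: 111010 XOR 110101 = 001111
  pos 2: 111110 XOR 110101 = 001011
  pos 4: 101100 XOR 110101 = 011001
  pos 5: 110010 XOR 110101 = 000111
Remainder (last 5 bits) = 01110. This is the CRC / FCS.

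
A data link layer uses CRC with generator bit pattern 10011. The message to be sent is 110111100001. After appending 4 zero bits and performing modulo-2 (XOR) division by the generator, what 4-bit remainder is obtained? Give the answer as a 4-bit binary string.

0111

Append 4 zeros: 1101111000010000. Divide by 10011 (XOR where the leading bit is 1):
  pos 0: 11011 XOR 10011 = 01000
  pos 1: 10001 XOR 10011 = 00010
  pos 4: 10100 XOR 10011 = 00111
  pos 6: 11100 XOR 10011 = 01111
  pos 7: 11111 XOR 10011 = 01100
  pos 8: 11000 XOR 10011 = 01011
  pos 9: 10110 XOR 10011 = 00101
  pos 11: 10100 XOR 10011 = 00111
Remainder (last 4 bits) = 0111. This is the CRC / FCS.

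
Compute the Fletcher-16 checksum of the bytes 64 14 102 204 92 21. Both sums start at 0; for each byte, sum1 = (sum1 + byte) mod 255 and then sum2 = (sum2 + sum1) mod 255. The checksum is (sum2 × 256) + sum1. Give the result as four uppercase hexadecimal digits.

Running sums (mod 255):
  after byte 0 (64): sum1=64, sum2=64
  after byte 1 (14): sum1=78, sum2=142
  after byte 2 (102): sum1=180, sum2=67
  after byte 3 (204): sum1=129, sum2=196
  after byte 4 (92): sum1=221, sum2=162
  after byte 5 (21): sum1=242, sum2=149
Checksum = sum2·256 + sum1 = 149·256 + 242 = 38386 = 0x95F2.

95F2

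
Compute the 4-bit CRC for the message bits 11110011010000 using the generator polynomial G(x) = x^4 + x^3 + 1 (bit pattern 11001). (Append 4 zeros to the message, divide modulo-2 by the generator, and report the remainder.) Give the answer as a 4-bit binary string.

Append 4 zeros: 111100110100000000. Divide by 11001 (XOR where the leading bit is 1):
  pos 0: 11110 XOR 11001 = 00111
  pos 2: 11101 XOR 11001 = 00100
  pos 4: 10010 XOR 11001 = 01011
  pos 5: 10111 XOR 11001 = 01110
  pos 6: 11100 XOR 11001 = 00101
  pos 8: 10100 XOR 11001 = 01101
  pos 9: 11010 XOR 11001 = 00011
  pos 12: 11000 XOR 11001 = 00001
Remainder (last 4 bits) = 0010. This is the CRC / FCS.

0010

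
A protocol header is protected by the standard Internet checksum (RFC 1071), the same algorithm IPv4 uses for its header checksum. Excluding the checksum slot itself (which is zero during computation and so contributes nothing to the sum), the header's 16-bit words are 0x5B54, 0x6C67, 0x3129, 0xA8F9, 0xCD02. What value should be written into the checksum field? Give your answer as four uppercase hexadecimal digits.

One's-complement addition (fold any carry out of bit 15 back into bit 0):
  0x5B54 + 0x6C67 = 0x0C7BB
  0xC7BB + 0x3129 = 0x0F8E4
  0xF8E4 + 0xA8F9 = 0x1A1DD → wrap carry → 0xA1DE
  0xA1DE + 0xCD02 = 0x16EE0 → wrap carry → 0x6EE1
One's-complement sum = 0x6EE1.
Checksum = ~0x6EE1 & 0xFFFF = 0x911E.

911E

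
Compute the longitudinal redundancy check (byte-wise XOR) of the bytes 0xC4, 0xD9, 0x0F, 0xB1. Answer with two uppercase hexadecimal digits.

XOR the bytes together:
  start with 0xC4
  0xC4 ⊕ 0xD9 = 0x1D
  0x1D ⊕ 0x0F = 0x12
  0x12 ⊕ 0xB1 = 0xA3

A3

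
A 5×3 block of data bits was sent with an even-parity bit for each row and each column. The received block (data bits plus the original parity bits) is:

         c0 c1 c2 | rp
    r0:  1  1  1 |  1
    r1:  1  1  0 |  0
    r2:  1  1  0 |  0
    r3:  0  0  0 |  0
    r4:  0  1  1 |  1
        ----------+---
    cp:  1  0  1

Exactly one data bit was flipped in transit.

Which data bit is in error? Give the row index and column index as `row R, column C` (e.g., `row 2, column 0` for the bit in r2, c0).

Recompute each row's even parity and compare to rp:
  r0: data parity 1, sent rp 1 → ok
  r1: data parity 0, sent rp 0 → ok
  r2: data parity 0, sent rp 0 → ok
  r3: data parity 0, sent rp 0 → ok
  r4: data parity 0, sent rp 1 → mismatch
Recompute each column's even parity and compare to cp:
  c0: data parity 1, sent cp 1 → ok
  c1: data parity 0, sent cp 0 → ok
  c2: data parity 0, sent cp 1 → mismatch
Exactly one row (r4) and one column (c2) fail → the flipped bit is at their intersection.

row 4, column 2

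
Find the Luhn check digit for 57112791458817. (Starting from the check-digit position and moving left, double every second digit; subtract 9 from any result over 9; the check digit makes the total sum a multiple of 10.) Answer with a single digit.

3

Partial digits right→left: 7 1 8 8 5 4 1 9 7 2 1 1 7 5
Double every second digit counting from the check-digit position (so the 1st, 3rd, 5th, ... of the partial from the right).
  doubled (with −9 where >9): 5 7 1 2 5 2 5 → sum 27
  kept as-is: 1 8 4 9 2 1 5 → sum 30
Total = 27 + 30 = 57.
Check digit = (10 − (57 mod 10)) mod 10 = 3.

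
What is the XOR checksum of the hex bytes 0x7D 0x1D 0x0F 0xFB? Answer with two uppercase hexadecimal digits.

94

XOR the bytes together:
  start with 0x7D
  0x7D ⊕ 0x1D = 0x60
  0x60 ⊕ 0x0F = 0x6F
  0x6F ⊕ 0xFB = 0x94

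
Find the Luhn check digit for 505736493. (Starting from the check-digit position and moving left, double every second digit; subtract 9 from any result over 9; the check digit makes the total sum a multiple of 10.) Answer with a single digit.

Partial digits right→left: 3 9 4 6 3 7 5 0 5
Double every second digit counting from the check-digit position (so the 1st, 3rd, 5th, ... of the partial from the right).
  doubled (with −9 where >9): 6 8 6 1 1 → sum 22
  kept as-is: 9 6 7 0 → sum 22
Total = 22 + 22 = 44.
Check digit = (10 − (44 mod 10)) mod 10 = 6.

6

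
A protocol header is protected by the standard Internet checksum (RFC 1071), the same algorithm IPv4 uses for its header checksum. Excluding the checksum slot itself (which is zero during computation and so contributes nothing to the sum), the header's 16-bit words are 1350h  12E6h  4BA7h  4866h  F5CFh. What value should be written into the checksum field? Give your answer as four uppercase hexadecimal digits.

4FEC

One's-complement addition (fold any carry out of bit 15 back into bit 0):
  0x1350 + 0x12E6 = 0x02636
  0x2636 + 0x4BA7 = 0x071DD
  0x71DD + 0x4866 = 0x0BA43
  0xBA43 + 0xF5CF = 0x1B012 → wrap carry → 0xB013
One's-complement sum = 0xB013.
Checksum = ~0xB013 & 0xFFFF = 0x4FEC.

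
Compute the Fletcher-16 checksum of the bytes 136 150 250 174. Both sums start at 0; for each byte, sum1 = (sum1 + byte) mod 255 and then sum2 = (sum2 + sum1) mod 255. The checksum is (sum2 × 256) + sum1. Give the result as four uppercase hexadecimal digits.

8AC8

Running sums (mod 255):
  after byte 0 (136): sum1=136, sum2=136
  after byte 1 (150): sum1=31, sum2=167
  after byte 2 (250): sum1=26, sum2=193
  after byte 3 (174): sum1=200, sum2=138
Checksum = sum2·256 + sum1 = 138·256 + 200 = 35528 = 0x8AC8.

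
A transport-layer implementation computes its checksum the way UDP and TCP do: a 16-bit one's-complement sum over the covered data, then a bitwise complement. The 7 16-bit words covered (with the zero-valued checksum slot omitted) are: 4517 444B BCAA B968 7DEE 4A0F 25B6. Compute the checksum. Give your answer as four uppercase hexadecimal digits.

12D6

One's-complement addition (fold any carry out of bit 15 back into bit 0):
  0x4517 + 0x444B = 0x08962
  0x8962 + 0xBCAA = 0x1460C → wrap carry → 0x460D
  0x460D + 0xB968 = 0x0FF75
  0xFF75 + 0x7DEE = 0x17D63 → wrap carry → 0x7D64
  0x7D64 + 0x4A0F = 0x0C773
  0xC773 + 0x25B6 = 0x0ED29
One's-complement sum = 0xED29.
Checksum = ~0xED29 & 0xFFFF = 0x12D6.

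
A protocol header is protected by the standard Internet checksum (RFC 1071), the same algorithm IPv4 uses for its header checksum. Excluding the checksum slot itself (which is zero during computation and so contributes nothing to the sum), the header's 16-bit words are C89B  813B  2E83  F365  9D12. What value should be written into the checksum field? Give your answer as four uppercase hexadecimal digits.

F72C

One's-complement addition (fold any carry out of bit 15 back into bit 0):
  0xC89B + 0x813B = 0x149D6 → wrap carry → 0x49D7
  0x49D7 + 0x2E83 = 0x0785A
  0x785A + 0xF365 = 0x16BBF → wrap carry → 0x6BC0
  0x6BC0 + 0x9D12 = 0x108D2 → wrap carry → 0x08D3
One's-complement sum = 0x08D3.
Checksum = ~0x08D3 & 0xFFFF = 0xF72C.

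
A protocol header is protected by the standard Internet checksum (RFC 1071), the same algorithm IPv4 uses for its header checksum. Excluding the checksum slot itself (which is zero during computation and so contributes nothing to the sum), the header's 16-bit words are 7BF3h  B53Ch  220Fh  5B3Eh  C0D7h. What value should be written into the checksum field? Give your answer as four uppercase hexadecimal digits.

One's-complement addition (fold any carry out of bit 15 back into bit 0):
  0x7BF3 + 0xB53C = 0x1312F → wrap carry → 0x3130
  0x3130 + 0x220F = 0x0533F
  0x533F + 0x5B3E = 0x0AE7D
  0xAE7D + 0xC0D7 = 0x16F54 → wrap carry → 0x6F55
One's-complement sum = 0x6F55.
Checksum = ~0x6F55 & 0xFFFF = 0x90AA.

90AA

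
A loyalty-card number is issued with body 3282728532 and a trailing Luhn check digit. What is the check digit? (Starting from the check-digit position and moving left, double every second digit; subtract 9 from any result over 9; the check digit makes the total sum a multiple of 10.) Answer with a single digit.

4

Partial digits right→left: 2 3 5 8 2 7 2 8 2 3
Double every second digit counting from the check-digit position (so the 1st, 3rd, 5th, ... of the partial from the right).
  doubled (with −9 where >9): 4 1 4 4 4 → sum 17
  kept as-is: 3 8 7 8 3 → sum 29
Total = 17 + 29 = 46.
Check digit = (10 − (46 mod 10)) mod 10 = 4.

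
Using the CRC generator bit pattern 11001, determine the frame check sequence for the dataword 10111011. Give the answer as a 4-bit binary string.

0011

Append 4 zeros: 101110110000. Divide by 11001 (XOR where the leading bit is 1):
  pos 0: 10111 XOR 11001 = 01110
  pos 1: 11100 XOR 11001 = 00101
  pos 3: 10111 XOR 11001 = 01110
  pos 4: 11100 XOR 11001 = 00101
  pos 6: 10100 XOR 11001 = 01101
  pos 7: 11010 XOR 11001 = 00011
Remainder (last 4 bits) = 0011. This is the CRC / FCS.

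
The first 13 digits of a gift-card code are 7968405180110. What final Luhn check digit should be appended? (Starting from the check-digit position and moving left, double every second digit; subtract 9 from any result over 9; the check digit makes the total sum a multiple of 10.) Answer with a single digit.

Partial digits right→left: 0 1 1 0 8 1 5 0 4 8 6 9 7
Double every second digit counting from the check-digit position (so the 1st, 3rd, 5th, ... of the partial from the right).
  doubled (with −9 where >9): 0 2 7 1 8 3 5 → sum 26
  kept as-is: 1 0 1 0 8 9 → sum 19
Total = 26 + 19 = 45.
Check digit = (10 − (45 mod 10)) mod 10 = 5.

5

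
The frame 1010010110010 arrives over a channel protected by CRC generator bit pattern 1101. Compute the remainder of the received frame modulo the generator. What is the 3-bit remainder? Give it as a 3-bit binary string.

001

Modulo-2 division of 1010010110010 by 1101:
  pos 0: 1010 XOR 1101 = 0111
  pos 1: 1110 XOR 1101 = 0011
  pos 3: 1110 XOR 1101 = 0011
  pos 5: 1111 XOR 1101 = 0010
  pos 7: 1000 XOR 1101 = 0101
  pos 8: 1011 XOR 1101 = 0110
  pos 9: 1100 XOR 1101 = 0001
Remainder = 001 (nonzero — an error is detected).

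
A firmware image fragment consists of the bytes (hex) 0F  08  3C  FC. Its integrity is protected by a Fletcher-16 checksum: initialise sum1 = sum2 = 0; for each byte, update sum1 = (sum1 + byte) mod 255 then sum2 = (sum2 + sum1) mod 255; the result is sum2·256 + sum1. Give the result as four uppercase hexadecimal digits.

Running sums (mod 255):
  after byte 0 (0F): sum1=15, sum2=15
  after byte 1 (08): sum1=23, sum2=38
  after byte 2 (3C): sum1=83, sum2=121
  after byte 3 (FC): sum1=80, sum2=201
Checksum = sum2·256 + sum1 = 201·256 + 80 = 51536 = 0xC950.

C950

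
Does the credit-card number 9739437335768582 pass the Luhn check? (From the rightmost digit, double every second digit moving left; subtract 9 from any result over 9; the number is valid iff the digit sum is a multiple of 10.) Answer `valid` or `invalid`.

invalid

From the right, keep odd positions and double even positions (subtract 9 from any doubled value over 9):
  doubled (positions 2,4,...): 7 7 5 6 5 8 6 9 → sum 53
  kept (positions 1,3,...): 2 5 6 5 3 3 9 7 → sum 40
Total = 93.
93 mod 10 = 3, so the number is invalid.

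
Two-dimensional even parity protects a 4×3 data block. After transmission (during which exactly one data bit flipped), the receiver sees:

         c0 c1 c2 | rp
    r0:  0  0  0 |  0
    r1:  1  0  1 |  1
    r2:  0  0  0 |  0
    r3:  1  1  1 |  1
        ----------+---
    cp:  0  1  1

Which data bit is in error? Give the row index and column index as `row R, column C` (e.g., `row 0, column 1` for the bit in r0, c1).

Recompute each row's even parity and compare to rp:
  r0: data parity 0, sent rp 0 → ok
  r1: data parity 0, sent rp 1 → mismatch
  r2: data parity 0, sent rp 0 → ok
  r3: data parity 1, sent rp 1 → ok
Recompute each column's even parity and compare to cp:
  c0: data parity 0, sent cp 0 → ok
  c1: data parity 1, sent cp 1 → ok
  c2: data parity 0, sent cp 1 → mismatch
Exactly one row (r1) and one column (c2) fail → the flipped bit is at their intersection.

row 1, column 2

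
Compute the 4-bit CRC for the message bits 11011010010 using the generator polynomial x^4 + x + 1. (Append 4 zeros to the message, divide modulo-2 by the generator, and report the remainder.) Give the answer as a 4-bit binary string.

1110

Append 4 zeros: 110110100100000. Divide by 10011 (XOR where the leading bit is 1):
  pos 0: 11011 XOR 10011 = 01000
  pos 1: 10000 XOR 10011 = 00011
  pos 4: 11100 XOR 10011 = 01111
  pos 5: 11111 XOR 10011 = 01100
  pos 6: 11000 XOR 10011 = 01011
  pos 7: 10110 XOR 10011 = 00101
  pos 9: 10100 XOR 10011 = 00111
Remainder (last 4 bits) = 1110. This is the CRC / FCS.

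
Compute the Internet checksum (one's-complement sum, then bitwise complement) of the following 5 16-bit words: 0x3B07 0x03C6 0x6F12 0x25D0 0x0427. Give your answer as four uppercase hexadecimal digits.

One's-complement addition (fold any carry out of bit 15 back into bit 0):
  0x3B07 + 0x03C6 = 0x03ECD
  0x3ECD + 0x6F12 = 0x0ADDF
  0xADDF + 0x25D0 = 0x0D3AF
  0xD3AF + 0x0427 = 0x0D7D6
One's-complement sum = 0xD7D6.
Checksum = ~0xD7D6 & 0xFFFF = 0x2829.

2829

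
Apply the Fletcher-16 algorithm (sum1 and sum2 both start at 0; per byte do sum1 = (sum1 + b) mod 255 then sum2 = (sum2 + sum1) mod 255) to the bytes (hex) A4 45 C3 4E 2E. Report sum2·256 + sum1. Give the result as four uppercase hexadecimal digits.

622A

Running sums (mod 255):
  after byte 0 (A4): sum1=164, sum2=164
  after byte 1 (45): sum1=233, sum2=142
  after byte 2 (C3): sum1=173, sum2=60
  after byte 3 (4E): sum1=251, sum2=56
  after byte 4 (2E): sum1=42, sum2=98
Checksum = sum2·256 + sum1 = 98·256 + 42 = 25130 = 0x622A.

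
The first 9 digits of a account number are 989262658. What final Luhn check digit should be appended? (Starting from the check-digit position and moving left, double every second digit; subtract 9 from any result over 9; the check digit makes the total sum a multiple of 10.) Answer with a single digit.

2

Partial digits right→left: 8 5 6 2 6 2 9 8 9
Double every second digit counting from the check-digit position (so the 1st, 3rd, 5th, ... of the partial from the right).
  doubled (with −9 where >9): 7 3 3 9 9 → sum 31
  kept as-is: 5 2 2 8 → sum 17
Total = 31 + 17 = 48.
Check digit = (10 − (48 mod 10)) mod 10 = 2.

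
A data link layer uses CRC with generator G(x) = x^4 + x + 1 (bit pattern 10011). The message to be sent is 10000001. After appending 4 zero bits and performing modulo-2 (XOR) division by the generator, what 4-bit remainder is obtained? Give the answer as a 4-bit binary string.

Append 4 zeros: 100000010000. Divide by 10011 (XOR where the leading bit is 1):
  pos 0: 10000 XOR 10011 = 00011
  pos 3: 11001 XOR 10011 = 01010
  pos 4: 10100 XOR 10011 = 00111
  pos 6: 11100 XOR 10011 = 01111
  pos 7: 11110 XOR 10011 = 01101
Remainder (last 4 bits) = 1101. This is the CRC / FCS.

1101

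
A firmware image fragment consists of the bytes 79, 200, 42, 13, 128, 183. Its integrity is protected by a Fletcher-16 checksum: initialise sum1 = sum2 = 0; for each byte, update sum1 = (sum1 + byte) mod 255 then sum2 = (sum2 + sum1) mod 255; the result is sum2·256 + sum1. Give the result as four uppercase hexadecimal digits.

5087

Running sums (mod 255):
  after byte 0 (79): sum1=79, sum2=79
  after byte 1 (200): sum1=24, sum2=103
  after byte 2 (42): sum1=66, sum2=169
  after byte 3 (13): sum1=79, sum2=248
  after byte 4 (128): sum1=207, sum2=200
  after byte 5 (183): sum1=135, sum2=80
Checksum = sum2·256 + sum1 = 80·256 + 135 = 20615 = 0x5087.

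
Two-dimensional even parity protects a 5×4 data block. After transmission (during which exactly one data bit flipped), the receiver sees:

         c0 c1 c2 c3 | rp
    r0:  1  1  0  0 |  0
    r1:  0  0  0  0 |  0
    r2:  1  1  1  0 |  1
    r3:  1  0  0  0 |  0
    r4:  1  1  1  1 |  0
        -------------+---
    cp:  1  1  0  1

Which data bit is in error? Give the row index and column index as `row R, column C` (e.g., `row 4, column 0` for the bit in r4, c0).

Recompute each row's even parity and compare to rp:
  r0: data parity 0, sent rp 0 → ok
  r1: data parity 0, sent rp 0 → ok
  r2: data parity 1, sent rp 1 → ok
  r3: data parity 1, sent rp 0 → mismatch
  r4: data parity 0, sent rp 0 → ok
Recompute each column's even parity and compare to cp:
  c0: data parity 0, sent cp 1 → mismatch
  c1: data parity 1, sent cp 1 → ok
  c2: data parity 0, sent cp 0 → ok
  c3: data parity 1, sent cp 1 → ok
Exactly one row (r3) and one column (c0) fail → the flipped bit is at their intersection.

row 3, column 0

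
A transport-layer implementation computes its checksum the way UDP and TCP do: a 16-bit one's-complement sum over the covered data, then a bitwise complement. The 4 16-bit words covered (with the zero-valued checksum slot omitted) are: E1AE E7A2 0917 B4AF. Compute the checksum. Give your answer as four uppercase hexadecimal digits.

78E7

One's-complement addition (fold any carry out of bit 15 back into bit 0):
  0xE1AE + 0xE7A2 = 0x1C950 → wrap carry → 0xC951
  0xC951 + 0x0917 = 0x0D268
  0xD268 + 0xB4AF = 0x18717 → wrap carry → 0x8718
One's-complement sum = 0x8718.
Checksum = ~0x8718 & 0xFFFF = 0x78E7.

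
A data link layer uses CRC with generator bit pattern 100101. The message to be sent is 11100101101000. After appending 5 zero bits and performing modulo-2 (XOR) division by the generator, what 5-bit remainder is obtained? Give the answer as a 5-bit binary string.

Append 5 zeros: 1110010110100000000. Divide by 100101 (XOR where the leading bit is 1):
  pos 0: 111001 XOR 100101 = 011100
  pos 1: 111000 XOR 100101 = 011101
  pos 2: 111011 XOR 100101 = 011110
  pos 3: 111101 XOR 100101 = 011000
  pos 4: 110000 XOR 100101 = 010101
  pos 5: 101011 XOR 100101 = 001110
  pos 7: 111000 XOR 100101 = 011101
  pos 8: 111010 XOR 100101 = 011111
  pos 9: 111110 XOR 100101 = 011011
  pos 10: 110110 XOR 100101 = 010011
  pos 11: 100110 XOR 100101 = 000011
Remainder (last 5 bits) = 01100. This is the CRC / FCS.

01100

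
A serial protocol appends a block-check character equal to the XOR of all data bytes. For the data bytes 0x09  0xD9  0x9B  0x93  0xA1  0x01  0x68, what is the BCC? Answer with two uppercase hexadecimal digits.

10

XOR the bytes together:
  start with 0x09
  0x09 ⊕ 0xD9 = 0xD0
  0xD0 ⊕ 0x9B = 0x4B
  0x4B ⊕ 0x93 = 0xD8
  0xD8 ⊕ 0xA1 = 0x79
  0x79 ⊕ 0x01 = 0x78
  0x78 ⊕ 0x68 = 0x10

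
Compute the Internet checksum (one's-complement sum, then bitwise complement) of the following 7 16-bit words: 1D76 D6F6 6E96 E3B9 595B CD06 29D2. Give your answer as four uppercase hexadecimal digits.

690E

One's-complement addition (fold any carry out of bit 15 back into bit 0):
  0x1D76 + 0xD6F6 = 0x0F46C
  0xF46C + 0x6E96 = 0x16302 → wrap carry → 0x6303
  0x6303 + 0xE3B9 = 0x146BC → wrap carry → 0x46BD
  0x46BD + 0x595B = 0x0A018
  0xA018 + 0xCD06 = 0x16D1E → wrap carry → 0x6D1F
  0x6D1F + 0x29D2 = 0x096F1
One's-complement sum = 0x96F1.
Checksum = ~0x96F1 & 0xFFFF = 0x690E.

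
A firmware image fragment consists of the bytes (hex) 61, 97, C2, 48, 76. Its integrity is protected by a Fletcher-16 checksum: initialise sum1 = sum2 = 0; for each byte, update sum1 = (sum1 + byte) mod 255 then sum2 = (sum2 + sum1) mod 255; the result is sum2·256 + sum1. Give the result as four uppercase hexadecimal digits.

947A

Running sums (mod 255):
  after byte 0 (61): sum1=97, sum2=97
  after byte 1 (97): sum1=248, sum2=90
  after byte 2 (C2): sum1=187, sum2=22
  after byte 3 (48): sum1=4, sum2=26
  after byte 4 (76): sum1=122, sum2=148
Checksum = sum2·256 + sum1 = 148·256 + 122 = 38010 = 0x947A.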